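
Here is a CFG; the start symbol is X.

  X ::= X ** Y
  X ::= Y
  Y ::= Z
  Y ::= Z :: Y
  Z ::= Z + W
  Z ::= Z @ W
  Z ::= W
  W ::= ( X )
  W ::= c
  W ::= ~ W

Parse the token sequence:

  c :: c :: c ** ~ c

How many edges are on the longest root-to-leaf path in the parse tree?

[X [X [Y [Z [W c]] :: [Y [Z [W c]] :: [Y [Z [W c]]]]]] ** [Y [Z [W ~ [W c]]]]]

7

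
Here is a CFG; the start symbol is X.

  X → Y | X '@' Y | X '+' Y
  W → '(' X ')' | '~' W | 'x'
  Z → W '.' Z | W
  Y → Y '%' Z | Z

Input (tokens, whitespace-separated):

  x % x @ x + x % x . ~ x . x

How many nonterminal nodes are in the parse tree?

[X [X [X [Y [Y [Z [W x]]] % [Z [W x]]]] @ [Y [Z [W x]]]] + [Y [Y [Z [W x]]] % [Z [W x] . [Z [W ~ [W x]] . [Z [W x]]]]]]

23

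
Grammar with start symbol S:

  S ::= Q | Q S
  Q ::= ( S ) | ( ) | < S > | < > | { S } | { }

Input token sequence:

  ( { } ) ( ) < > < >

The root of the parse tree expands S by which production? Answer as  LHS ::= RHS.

[S [Q ( [S [Q { }]] )] [S [Q ( )] [S [Q < >] [S [Q < >]]]]]

S ::= Q S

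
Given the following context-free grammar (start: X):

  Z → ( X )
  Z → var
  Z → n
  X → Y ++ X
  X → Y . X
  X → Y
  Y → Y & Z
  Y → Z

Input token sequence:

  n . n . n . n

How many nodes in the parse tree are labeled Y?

[X [Y [Z n]] . [X [Y [Z n]] . [X [Y [Z n]] . [X [Y [Z n]]]]]]

4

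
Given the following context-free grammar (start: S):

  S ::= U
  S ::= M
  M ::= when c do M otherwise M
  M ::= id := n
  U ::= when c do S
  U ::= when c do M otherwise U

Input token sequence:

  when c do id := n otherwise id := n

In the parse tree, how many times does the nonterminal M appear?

[S [M when c do [M id := n] otherwise [M id := n]]]

3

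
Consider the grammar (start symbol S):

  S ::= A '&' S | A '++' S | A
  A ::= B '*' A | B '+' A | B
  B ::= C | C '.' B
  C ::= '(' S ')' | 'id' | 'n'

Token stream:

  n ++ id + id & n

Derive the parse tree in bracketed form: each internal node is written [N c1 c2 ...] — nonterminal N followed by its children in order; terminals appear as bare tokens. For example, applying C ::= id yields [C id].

S
A ++ S
B ++ S
C ++ S
n ++ S
n ++ A & S
n ++ B + A & S
n ++ C + A & S
n ++ id + A & S
n ++ id + B & S
n ++ id + C & S
n ++ id + id & S
n ++ id + id & A
n ++ id + id & B
n ++ id + id & C
n ++ id + id & n

[S [A [B [C n]]] ++ [S [A [B [C id]] + [A [B [C id]]]] & [S [A [B [C n]]]]]]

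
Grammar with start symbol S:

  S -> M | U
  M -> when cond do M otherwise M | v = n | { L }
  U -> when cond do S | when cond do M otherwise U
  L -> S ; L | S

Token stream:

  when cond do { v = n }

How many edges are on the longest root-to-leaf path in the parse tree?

[S [U when cond do [S [M { [L [S [M v = n]]] }]]]]

7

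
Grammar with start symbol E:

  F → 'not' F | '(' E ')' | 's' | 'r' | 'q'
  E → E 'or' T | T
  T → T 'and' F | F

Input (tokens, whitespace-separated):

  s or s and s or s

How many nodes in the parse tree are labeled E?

3

[E [E [E [T [F s]]] or [T [T [F s]] and [F s]]] or [T [F s]]]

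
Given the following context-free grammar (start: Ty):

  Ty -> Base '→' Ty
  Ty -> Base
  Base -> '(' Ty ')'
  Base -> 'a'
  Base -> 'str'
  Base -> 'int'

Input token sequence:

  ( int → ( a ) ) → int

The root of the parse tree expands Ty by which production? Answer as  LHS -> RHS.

[Ty [Base ( [Ty [Base int] → [Ty [Base ( [Ty [Base a]] )]]] )] → [Ty [Base int]]]

Ty -> Base '→' Ty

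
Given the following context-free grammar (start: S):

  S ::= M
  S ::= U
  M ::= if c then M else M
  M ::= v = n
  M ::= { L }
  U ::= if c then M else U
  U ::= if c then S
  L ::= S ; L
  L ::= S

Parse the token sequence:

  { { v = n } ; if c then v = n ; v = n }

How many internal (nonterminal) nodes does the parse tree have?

[S [M { [L [S [M { [L [S [M v = n]]] }]] ; [L [S [U if c then [S [M v = n]]]] ; [L [S [M v = n]]]]] }]]

16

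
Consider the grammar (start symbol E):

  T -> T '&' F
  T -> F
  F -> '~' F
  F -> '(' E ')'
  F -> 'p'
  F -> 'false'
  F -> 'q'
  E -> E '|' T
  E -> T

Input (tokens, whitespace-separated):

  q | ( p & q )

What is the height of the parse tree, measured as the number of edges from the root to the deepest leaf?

7

[E [E [T [F q]]] | [T [F ( [E [T [T [F p]] & [F q]]] )]]]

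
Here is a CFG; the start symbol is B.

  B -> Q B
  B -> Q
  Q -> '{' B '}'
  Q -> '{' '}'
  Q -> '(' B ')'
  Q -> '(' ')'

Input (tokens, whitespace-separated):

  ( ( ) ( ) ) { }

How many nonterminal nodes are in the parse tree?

8

[B [Q ( [B [Q ( )] [B [Q ( )]]] )] [B [Q { }]]]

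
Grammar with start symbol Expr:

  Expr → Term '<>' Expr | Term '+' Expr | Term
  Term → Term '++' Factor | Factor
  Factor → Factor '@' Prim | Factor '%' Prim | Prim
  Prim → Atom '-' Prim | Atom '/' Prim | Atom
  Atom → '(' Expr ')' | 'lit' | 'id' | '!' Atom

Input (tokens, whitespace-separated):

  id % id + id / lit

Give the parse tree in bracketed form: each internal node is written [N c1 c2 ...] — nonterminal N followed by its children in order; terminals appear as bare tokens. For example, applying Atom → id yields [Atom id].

[Expr [Term [Factor [Factor [Prim [Atom id]]] % [Prim [Atom id]]]] + [Expr [Term [Factor [Prim [Atom id] / [Prim [Atom lit]]]]]]]

Expr
Term + Expr
Factor + Expr
Factor % Prim + Expr
Prim % Prim + Expr
Atom % Prim + Expr
id % Prim + Expr
id % Atom + Expr
id % id + Expr
id % id + Term
id % id + Factor
id % id + Prim
id % id + Atom / Prim
id % id + id / Prim
id % id + id / Atom
id % id + id / lit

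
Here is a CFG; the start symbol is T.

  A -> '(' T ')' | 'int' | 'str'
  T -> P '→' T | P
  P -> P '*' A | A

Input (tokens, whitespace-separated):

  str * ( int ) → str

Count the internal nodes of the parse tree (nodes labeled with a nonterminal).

[T [P [P [A str]] * [A ( [T [P [A int]]] )]] → [T [P [A str]]]]

11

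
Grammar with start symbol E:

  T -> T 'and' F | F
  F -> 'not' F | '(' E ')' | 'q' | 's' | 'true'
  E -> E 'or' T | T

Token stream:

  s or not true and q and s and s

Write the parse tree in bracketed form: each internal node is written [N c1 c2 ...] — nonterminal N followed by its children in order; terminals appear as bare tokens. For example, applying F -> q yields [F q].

[E [E [T [F s]]] or [T [T [T [T [F not [F true]]] and [F q]] and [F s]] and [F s]]]

E
E or T
T or T
F or T
s or T
s or T and F
s or T and F and F
s or T and F and F and F
s or F and F and F and F
s or not F and F and F and F
s or not true and F and F and F
s or not true and q and F and F
s or not true and q and s and F
s or not true and q and s and s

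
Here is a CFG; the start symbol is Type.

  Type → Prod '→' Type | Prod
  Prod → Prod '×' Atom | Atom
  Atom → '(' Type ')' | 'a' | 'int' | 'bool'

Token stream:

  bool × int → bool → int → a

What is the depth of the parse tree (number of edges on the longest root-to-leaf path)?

6

[Type [Prod [Prod [Atom bool]] × [Atom int]] → [Type [Prod [Atom bool]] → [Type [Prod [Atom int]] → [Type [Prod [Atom a]]]]]]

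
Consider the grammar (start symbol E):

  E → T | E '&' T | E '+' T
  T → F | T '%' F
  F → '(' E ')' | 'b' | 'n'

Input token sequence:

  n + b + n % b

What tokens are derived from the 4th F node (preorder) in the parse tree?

b

[E [E [E [T [F n]]] + [T [F b]]] + [T [T [F n]] % [F b]]]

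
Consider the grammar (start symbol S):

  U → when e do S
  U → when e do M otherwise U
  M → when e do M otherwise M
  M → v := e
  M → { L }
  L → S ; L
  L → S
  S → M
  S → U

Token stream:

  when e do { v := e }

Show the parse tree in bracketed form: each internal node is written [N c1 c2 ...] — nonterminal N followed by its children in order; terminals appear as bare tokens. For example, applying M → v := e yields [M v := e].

[S [U when e do [S [M { [L [S [M v := e]]] }]]]]

S
U
when e do S
when e do M
when e do { L }
when e do { S }
when e do { M }
when e do { v := e }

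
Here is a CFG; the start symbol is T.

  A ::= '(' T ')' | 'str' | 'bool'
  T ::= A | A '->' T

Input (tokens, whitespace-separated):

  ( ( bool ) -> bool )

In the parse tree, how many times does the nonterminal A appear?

4

[T [A ( [T [A ( [T [A bool]] )] -> [T [A bool]]] )]]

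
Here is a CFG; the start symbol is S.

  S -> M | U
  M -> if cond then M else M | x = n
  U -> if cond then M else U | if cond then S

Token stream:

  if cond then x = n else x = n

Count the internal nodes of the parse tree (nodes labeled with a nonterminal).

4

[S [M if cond then [M x = n] else [M x = n]]]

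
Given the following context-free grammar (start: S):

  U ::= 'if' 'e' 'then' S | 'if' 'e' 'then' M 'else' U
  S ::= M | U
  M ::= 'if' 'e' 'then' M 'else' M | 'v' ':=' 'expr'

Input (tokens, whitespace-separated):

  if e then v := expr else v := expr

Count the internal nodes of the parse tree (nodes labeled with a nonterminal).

4

[S [M if e then [M v := expr] else [M v := expr]]]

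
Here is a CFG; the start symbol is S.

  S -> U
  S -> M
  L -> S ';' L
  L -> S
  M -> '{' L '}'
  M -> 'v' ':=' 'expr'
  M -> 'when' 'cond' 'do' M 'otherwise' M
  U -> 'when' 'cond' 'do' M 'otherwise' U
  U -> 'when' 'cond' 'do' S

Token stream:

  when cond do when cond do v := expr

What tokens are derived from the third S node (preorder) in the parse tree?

[S [U when cond do [S [U when cond do [S [M v := expr]]]]]]

v := expr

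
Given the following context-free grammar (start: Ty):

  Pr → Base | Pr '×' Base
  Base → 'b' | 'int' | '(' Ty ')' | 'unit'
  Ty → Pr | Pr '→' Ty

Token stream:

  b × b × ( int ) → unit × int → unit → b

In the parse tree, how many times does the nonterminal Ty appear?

[Ty [Pr [Pr [Pr [Base b]] × [Base b]] × [Base ( [Ty [Pr [Base int]]] )]] → [Ty [Pr [Pr [Base unit]] × [Base int]] → [Ty [Pr [Base unit]] → [Ty [Pr [Base b]]]]]]

5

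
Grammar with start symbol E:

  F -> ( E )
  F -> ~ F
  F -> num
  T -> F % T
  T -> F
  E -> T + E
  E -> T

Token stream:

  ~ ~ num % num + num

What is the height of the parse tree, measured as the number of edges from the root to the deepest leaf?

5

[E [T [F ~ [F ~ [F num]]] % [T [F num]]] + [E [T [F num]]]]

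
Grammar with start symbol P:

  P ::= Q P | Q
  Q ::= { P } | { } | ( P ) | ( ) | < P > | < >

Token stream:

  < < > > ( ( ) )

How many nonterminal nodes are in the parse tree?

8

[P [Q < [P [Q < >]] >] [P [Q ( [P [Q ( )]] )]]]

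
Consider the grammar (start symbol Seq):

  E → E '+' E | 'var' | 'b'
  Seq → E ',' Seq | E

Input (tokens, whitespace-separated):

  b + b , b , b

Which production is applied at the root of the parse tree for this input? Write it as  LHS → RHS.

Seq → E ',' Seq

[Seq [E [E b] + [E b]] , [Seq [E b] , [Seq [E b]]]]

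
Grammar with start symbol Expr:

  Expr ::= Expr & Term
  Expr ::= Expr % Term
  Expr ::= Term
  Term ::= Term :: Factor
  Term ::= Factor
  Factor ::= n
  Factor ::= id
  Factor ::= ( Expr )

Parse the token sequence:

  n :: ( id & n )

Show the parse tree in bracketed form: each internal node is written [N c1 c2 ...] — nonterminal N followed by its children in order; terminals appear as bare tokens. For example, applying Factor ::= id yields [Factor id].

[Expr [Term [Term [Factor n]] :: [Factor ( [Expr [Expr [Term [Factor id]]] & [Term [Factor n]]] )]]]

Expr
Term
Term :: Factor
Factor :: Factor
n :: Factor
n :: ( Expr )
n :: ( Expr & Term )
n :: ( Term & Term )
n :: ( Factor & Term )
n :: ( id & Term )
n :: ( id & Factor )
n :: ( id & n )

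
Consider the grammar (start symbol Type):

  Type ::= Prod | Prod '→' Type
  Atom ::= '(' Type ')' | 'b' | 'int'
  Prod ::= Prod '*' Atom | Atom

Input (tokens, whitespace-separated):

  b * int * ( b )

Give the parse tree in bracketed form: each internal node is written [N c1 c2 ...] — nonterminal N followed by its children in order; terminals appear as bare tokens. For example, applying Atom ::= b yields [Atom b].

Type
Prod
Prod * Atom
Prod * Atom * Atom
Atom * Atom * Atom
b * Atom * Atom
b * int * Atom
b * int * ( Type )
b * int * ( Prod )
b * int * ( Atom )
b * int * ( b )

[Type [Prod [Prod [Prod [Atom b]] * [Atom int]] * [Atom ( [Type [Prod [Atom b]]] )]]]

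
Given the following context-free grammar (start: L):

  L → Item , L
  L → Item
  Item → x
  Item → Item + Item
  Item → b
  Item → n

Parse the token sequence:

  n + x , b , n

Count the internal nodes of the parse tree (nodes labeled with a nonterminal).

[L [Item [Item n] + [Item x]] , [L [Item b] , [L [Item n]]]]

8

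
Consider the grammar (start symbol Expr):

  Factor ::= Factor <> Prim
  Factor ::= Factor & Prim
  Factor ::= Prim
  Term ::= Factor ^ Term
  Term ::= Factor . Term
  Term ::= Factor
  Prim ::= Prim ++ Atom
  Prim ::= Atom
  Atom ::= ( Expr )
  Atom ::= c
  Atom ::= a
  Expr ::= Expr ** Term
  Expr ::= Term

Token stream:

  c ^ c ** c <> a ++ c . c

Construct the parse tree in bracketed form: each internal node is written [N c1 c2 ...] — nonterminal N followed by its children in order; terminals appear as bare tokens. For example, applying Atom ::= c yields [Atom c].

[Expr [Expr [Term [Factor [Prim [Atom c]]] ^ [Term [Factor [Prim [Atom c]]]]]] ** [Term [Factor [Factor [Prim [Atom c]]] <> [Prim [Prim [Atom a]] ++ [Atom c]]] . [Term [Factor [Prim [Atom c]]]]]]

Expr
Expr ** Term
Term ** Term
Factor ^ Term ** Term
Prim ^ Term ** Term
Atom ^ Term ** Term
c ^ Term ** Term
c ^ Factor ** Term
c ^ Prim ** Term
c ^ Atom ** Term
c ^ c ** Term
c ^ c ** Factor . Term
c ^ c ** Factor <> Prim . Term
c ^ c ** Prim <> Prim . Term
c ^ c ** Atom <> Prim . Term
c ^ c ** c <> Prim . Term
c ^ c ** c <> Prim ++ Atom . Term
c ^ c ** c <> Atom ++ Atom . Term
c ^ c ** c <> a ++ Atom . Term
c ^ c ** c <> a ++ c . Term
c ^ c ** c <> a ++ c . Factor
c ^ c ** c <> a ++ c . Prim
c ^ c ** c <> a ++ c . Atom
c ^ c ** c <> a ++ c . c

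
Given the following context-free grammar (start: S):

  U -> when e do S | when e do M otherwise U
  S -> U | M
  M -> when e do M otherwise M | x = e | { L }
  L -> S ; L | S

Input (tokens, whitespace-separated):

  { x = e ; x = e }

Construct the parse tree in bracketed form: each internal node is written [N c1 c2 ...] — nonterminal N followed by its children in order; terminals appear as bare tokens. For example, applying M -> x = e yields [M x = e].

S
M
{ L }
{ S ; L }
{ M ; L }
{ x = e ; L }
{ x = e ; S }
{ x = e ; M }
{ x = e ; x = e }

[S [M { [L [S [M x = e]] ; [L [S [M x = e]]]] }]]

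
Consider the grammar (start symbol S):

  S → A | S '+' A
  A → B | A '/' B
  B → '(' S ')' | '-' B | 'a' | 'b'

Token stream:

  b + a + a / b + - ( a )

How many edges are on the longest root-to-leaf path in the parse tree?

7

[S [S [S [S [A [B b]]] + [A [B a]]] + [A [A [B a]] / [B b]]] + [A [B - [B ( [S [A [B a]]] )]]]]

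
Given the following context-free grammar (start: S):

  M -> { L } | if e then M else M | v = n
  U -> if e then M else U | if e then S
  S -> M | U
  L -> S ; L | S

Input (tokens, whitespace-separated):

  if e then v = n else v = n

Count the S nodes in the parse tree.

[S [M if e then [M v = n] else [M v = n]]]

1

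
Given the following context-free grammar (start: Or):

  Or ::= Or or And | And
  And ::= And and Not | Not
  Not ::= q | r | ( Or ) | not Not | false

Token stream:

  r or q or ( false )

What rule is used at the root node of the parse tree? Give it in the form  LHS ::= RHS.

[Or [Or [Or [And [Not r]]] or [And [Not q]]] or [And [Not ( [Or [And [Not false]]] )]]]

Or ::= Or or And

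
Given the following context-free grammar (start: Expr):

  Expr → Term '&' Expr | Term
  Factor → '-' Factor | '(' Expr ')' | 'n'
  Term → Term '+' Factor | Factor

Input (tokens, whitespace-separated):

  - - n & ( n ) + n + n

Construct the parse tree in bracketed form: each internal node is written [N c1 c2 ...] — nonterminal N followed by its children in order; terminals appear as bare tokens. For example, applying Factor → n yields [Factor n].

Expr
Term & Expr
Factor & Expr
- Factor & Expr
- - Factor & Expr
- - n & Expr
- - n & Term
- - n & Term + Factor
- - n & Term + Factor + Factor
- - n & Factor + Factor + Factor
- - n & ( Expr ) + Factor + Factor
- - n & ( Term ) + Factor + Factor
- - n & ( Factor ) + Factor + Factor
- - n & ( n ) + Factor + Factor
- - n & ( n ) + n + Factor
- - n & ( n ) + n + n

[Expr [Term [Factor - [Factor - [Factor n]]]] & [Expr [Term [Term [Term [Factor ( [Expr [Term [Factor n]]] )]] + [Factor n]] + [Factor n]]]]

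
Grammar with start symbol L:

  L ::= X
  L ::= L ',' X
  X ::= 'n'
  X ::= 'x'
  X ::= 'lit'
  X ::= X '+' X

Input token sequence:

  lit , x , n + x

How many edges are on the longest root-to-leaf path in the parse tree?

[L [L [L [X lit]] , [X x]] , [X [X n] + [X x]]]

4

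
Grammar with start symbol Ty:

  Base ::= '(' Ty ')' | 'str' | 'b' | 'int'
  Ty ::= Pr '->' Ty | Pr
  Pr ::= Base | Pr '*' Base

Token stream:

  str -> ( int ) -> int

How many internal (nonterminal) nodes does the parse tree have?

[Ty [Pr [Base str]] -> [Ty [Pr [Base ( [Ty [Pr [Base int]]] )]] -> [Ty [Pr [Base int]]]]]

12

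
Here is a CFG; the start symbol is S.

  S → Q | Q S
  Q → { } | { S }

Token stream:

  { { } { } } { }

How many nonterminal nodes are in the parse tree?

8

[S [Q { [S [Q { }] [S [Q { }]]] }] [S [Q { }]]]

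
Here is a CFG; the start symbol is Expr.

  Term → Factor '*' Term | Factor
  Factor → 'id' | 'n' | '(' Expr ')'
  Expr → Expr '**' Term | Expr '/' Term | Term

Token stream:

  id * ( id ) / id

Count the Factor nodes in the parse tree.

[Expr [Expr [Term [Factor id] * [Term [Factor ( [Expr [Term [Factor id]]] )]]]] / [Term [Factor id]]]

4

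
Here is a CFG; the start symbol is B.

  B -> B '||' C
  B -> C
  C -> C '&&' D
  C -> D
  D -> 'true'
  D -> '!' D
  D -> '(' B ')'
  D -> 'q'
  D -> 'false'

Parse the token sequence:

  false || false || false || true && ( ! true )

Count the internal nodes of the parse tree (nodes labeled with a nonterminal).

[B [B [B [B [C [D false]]] || [C [D false]]] || [C [D false]]] || [C [C [D true]] && [D ( [B [C [D ! [D true]]]] )]]]

18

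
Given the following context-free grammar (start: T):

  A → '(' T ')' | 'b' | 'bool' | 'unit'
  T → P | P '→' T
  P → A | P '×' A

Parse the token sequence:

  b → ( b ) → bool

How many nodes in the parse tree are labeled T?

[T [P [A b]] → [T [P [A ( [T [P [A b]]] )]] → [T [P [A bool]]]]]

4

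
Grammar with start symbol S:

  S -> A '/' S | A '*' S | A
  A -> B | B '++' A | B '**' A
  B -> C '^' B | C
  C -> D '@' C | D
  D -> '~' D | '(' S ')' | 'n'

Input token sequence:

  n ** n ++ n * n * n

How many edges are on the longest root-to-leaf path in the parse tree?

[S [A [B [C [D n]]] ** [A [B [C [D n]]] ++ [A [B [C [D n]]]]]] * [S [A [B [C [D n]]]] * [S [A [B [C [D n]]]]]]]

7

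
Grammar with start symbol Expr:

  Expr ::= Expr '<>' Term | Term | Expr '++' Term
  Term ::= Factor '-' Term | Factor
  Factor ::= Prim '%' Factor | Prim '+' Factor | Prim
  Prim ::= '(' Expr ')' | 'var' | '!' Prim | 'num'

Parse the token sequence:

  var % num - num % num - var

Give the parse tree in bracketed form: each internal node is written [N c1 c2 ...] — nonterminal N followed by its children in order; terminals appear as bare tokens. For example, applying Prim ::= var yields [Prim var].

Expr
Term
Factor - Term
Prim % Factor - Term
var % Factor - Term
var % Prim - Term
var % num - Term
var % num - Factor - Term
var % num - Prim % Factor - Term
var % num - num % Factor - Term
var % num - num % Prim - Term
var % num - num % num - Term
var % num - num % num - Factor
var % num - num % num - Prim
var % num - num % num - var

[Expr [Term [Factor [Prim var] % [Factor [Prim num]]] - [Term [Factor [Prim num] % [Factor [Prim num]]] - [Term [Factor [Prim var]]]]]]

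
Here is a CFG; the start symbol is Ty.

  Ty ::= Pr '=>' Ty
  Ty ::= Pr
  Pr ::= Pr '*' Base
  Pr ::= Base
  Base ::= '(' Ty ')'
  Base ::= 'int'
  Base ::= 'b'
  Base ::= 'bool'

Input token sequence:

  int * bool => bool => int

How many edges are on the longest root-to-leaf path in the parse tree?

5

[Ty [Pr [Pr [Base int]] * [Base bool]] => [Ty [Pr [Base bool]] => [Ty [Pr [Base int]]]]]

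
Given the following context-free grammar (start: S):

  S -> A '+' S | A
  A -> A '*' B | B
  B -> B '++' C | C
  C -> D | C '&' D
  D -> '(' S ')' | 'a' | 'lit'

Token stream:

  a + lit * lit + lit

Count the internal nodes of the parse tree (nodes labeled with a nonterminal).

[S [A [B [C [D a]]]] + [S [A [A [B [C [D lit]]]] * [B [C [D lit]]]] + [S [A [B [C [D lit]]]]]]]

19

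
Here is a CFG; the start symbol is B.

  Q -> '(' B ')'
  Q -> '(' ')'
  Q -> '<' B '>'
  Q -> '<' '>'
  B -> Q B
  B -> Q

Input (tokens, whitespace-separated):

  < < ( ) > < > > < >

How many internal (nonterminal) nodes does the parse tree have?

10

[B [Q < [B [Q < [B [Q ( )]] >] [B [Q < >]]] >] [B [Q < >]]]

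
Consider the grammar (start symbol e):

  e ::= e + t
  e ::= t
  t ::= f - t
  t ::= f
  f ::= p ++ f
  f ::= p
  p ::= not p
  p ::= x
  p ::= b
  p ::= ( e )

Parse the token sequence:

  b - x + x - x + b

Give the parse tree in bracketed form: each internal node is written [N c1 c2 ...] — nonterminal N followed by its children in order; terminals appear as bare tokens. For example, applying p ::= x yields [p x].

e
e + t
e + t + t
t + t + t
f - t + t + t
p - t + t + t
b - t + t + t
b - f + t + t
b - p + t + t
b - x + t + t
b - x + f - t + t
b - x + p - t + t
b - x + x - t + t
b - x + x - f + t
b - x + x - p + t
b - x + x - x + t
b - x + x - x + f
b - x + x - x + p
b - x + x - x + b

[e [e [e [t [f [p b]] - [t [f [p x]]]]] + [t [f [p x]] - [t [f [p x]]]]] + [t [f [p b]]]]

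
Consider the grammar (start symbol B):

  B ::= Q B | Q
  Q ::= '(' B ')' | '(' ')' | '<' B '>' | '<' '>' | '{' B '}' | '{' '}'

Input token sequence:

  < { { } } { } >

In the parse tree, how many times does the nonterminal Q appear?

[B [Q < [B [Q { [B [Q { }]] }] [B [Q { }]]] >]]

4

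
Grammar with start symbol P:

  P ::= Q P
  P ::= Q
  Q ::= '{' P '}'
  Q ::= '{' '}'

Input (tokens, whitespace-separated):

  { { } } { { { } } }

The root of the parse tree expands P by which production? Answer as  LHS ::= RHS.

[P [Q { [P [Q { }]] }] [P [Q { [P [Q { [P [Q { }]] }]] }]]]

P ::= Q P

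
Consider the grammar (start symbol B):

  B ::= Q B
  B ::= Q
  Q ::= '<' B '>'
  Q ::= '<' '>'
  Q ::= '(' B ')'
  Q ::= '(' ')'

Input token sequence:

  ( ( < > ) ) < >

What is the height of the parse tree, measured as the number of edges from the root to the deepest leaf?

6

[B [Q ( [B [Q ( [B [Q < >]] )]] )] [B [Q < >]]]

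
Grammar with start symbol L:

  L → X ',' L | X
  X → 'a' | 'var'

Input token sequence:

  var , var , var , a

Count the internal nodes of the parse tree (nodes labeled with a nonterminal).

[L [X var] , [L [X var] , [L [X var] , [L [X a]]]]]

8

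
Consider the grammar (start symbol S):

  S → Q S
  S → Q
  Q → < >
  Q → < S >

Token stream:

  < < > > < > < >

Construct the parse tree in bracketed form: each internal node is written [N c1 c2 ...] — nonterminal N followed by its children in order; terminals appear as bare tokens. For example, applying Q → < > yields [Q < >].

S
Q S
< S > S
< Q > S
< < > > S
< < > > Q S
< < > > < > S
< < > > < > Q
< < > > < > < >

[S [Q < [S [Q < >]] >] [S [Q < >] [S [Q < >]]]]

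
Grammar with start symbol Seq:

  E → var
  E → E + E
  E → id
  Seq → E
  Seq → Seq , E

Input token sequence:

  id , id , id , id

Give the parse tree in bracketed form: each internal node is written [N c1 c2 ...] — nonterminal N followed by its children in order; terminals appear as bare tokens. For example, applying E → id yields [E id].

Seq
Seq , E
Seq , E , E
Seq , E , E , E
E , E , E , E
id , E , E , E
id , id , E , E
id , id , id , E
id , id , id , id

[Seq [Seq [Seq [Seq [E id]] , [E id]] , [E id]] , [E id]]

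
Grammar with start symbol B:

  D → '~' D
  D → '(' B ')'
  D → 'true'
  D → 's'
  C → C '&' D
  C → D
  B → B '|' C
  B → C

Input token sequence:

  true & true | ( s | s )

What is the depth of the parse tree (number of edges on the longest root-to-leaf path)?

7

[B [B [C [C [D true]] & [D true]]] | [C [D ( [B [B [C [D s]]] | [C [D s]]] )]]]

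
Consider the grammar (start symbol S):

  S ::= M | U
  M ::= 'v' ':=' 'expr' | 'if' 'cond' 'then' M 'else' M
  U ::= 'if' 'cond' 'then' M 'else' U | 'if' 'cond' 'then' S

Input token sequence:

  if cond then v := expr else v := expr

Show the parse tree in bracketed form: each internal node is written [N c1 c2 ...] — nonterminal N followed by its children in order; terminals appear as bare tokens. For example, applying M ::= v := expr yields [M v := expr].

S
M
if cond then M else M
if cond then v := expr else M
if cond then v := expr else v := expr

[S [M if cond then [M v := expr] else [M v := expr]]]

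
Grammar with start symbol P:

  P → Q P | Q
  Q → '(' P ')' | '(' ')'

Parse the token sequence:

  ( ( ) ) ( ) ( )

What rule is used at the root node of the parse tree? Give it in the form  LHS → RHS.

P → Q P

[P [Q ( [P [Q ( )]] )] [P [Q ( )] [P [Q ( )]]]]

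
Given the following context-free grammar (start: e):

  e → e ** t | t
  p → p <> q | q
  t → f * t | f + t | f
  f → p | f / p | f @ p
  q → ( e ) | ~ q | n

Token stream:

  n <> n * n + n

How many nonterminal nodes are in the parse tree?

[e [t [f [p [p [q n]] <> [q n]]] * [t [f [p [q n]]] + [t [f [p [q n]]]]]]]

15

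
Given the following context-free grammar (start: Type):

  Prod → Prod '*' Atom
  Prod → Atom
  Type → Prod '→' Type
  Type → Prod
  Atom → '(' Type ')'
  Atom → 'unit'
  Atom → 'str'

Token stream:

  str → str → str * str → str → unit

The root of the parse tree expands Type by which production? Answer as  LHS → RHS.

Type → Prod '→' Type

[Type [Prod [Atom str]] → [Type [Prod [Atom str]] → [Type [Prod [Prod [Atom str]] * [Atom str]] → [Type [Prod [Atom str]] → [Type [Prod [Atom unit]]]]]]]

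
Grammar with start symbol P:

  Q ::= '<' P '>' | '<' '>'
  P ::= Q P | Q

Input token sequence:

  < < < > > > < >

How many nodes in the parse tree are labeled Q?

4

[P [Q < [P [Q < [P [Q < >]] >]] >] [P [Q < >]]]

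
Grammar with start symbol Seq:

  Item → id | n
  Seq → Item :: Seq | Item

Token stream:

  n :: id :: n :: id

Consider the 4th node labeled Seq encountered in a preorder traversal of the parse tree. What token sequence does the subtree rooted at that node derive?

id

[Seq [Item n] :: [Seq [Item id] :: [Seq [Item n] :: [Seq [Item id]]]]]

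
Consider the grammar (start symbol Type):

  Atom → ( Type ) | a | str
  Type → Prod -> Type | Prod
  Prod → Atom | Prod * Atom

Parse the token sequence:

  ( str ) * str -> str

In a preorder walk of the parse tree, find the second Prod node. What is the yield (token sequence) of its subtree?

[Type [Prod [Prod [Atom ( [Type [Prod [Atom str]]] )]] * [Atom str]] -> [Type [Prod [Atom str]]]]

( str )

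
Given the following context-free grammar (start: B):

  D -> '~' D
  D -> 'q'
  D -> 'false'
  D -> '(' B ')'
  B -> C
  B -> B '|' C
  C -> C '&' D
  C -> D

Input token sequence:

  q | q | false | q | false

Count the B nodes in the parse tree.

[B [B [B [B [B [C [D q]]] | [C [D q]]] | [C [D false]]] | [C [D q]]] | [C [D false]]]

5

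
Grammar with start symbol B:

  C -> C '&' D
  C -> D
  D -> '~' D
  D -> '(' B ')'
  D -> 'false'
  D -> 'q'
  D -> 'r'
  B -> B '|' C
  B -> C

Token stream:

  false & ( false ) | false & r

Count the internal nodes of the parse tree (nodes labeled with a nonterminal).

[B [B [C [C [D false]] & [D ( [B [C [D false]]] )]]] | [C [C [D false]] & [D r]]]

13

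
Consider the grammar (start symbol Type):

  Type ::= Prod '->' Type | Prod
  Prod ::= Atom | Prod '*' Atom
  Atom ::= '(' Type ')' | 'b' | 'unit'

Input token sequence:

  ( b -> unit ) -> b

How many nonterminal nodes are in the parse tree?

[Type [Prod [Atom ( [Type [Prod [Atom b]] -> [Type [Prod [Atom unit]]]] )]] -> [Type [Prod [Atom b]]]]

12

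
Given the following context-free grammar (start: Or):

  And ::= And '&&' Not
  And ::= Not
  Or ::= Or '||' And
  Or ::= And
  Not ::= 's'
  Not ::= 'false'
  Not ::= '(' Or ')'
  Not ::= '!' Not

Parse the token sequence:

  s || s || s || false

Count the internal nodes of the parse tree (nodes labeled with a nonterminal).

[Or [Or [Or [Or [And [Not s]]] || [And [Not s]]] || [And [Not s]]] || [And [Not false]]]

12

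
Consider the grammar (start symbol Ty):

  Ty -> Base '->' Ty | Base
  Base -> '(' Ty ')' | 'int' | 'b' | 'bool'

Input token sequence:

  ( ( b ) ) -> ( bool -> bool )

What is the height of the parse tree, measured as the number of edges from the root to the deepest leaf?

[Ty [Base ( [Ty [Base ( [Ty [Base b]] )]] )] -> [Ty [Base ( [Ty [Base bool] -> [Ty [Base bool]]] )]]]

6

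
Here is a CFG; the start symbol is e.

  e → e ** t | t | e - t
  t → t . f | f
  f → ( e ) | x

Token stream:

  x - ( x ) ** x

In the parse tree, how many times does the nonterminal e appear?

[e [e [e [t [f x]]] - [t [f ( [e [t [f x]]] )]]] ** [t [f x]]]

4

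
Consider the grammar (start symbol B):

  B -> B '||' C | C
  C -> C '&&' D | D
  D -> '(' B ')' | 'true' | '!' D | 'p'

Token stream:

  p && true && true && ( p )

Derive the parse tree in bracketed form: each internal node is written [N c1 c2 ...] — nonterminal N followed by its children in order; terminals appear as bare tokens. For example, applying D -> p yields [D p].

B
C
C && D
C && D && D
C && D && D && D
D && D && D && D
p && D && D && D
p && true && D && D
p && true && true && D
p && true && true && ( B )
p && true && true && ( C )
p && true && true && ( D )
p && true && true && ( p )

[B [C [C [C [C [D p]] && [D true]] && [D true]] && [D ( [B [C [D p]]] )]]]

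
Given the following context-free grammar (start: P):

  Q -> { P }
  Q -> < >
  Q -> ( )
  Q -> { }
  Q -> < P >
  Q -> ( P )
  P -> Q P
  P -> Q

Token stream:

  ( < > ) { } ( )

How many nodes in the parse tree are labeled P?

[P [Q ( [P [Q < >]] )] [P [Q { }] [P [Q ( )]]]]

4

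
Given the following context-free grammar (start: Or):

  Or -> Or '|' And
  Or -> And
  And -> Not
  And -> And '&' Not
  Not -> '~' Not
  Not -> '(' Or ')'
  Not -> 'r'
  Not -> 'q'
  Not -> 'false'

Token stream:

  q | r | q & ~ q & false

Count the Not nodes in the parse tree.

6

[Or [Or [Or [And [Not q]]] | [And [Not r]]] | [And [And [And [Not q]] & [Not ~ [Not q]]] & [Not false]]]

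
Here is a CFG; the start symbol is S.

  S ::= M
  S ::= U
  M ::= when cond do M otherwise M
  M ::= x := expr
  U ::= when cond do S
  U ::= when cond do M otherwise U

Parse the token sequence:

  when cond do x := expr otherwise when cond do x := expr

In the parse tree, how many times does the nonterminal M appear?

[S [U when cond do [M x := expr] otherwise [U when cond do [S [M x := expr]]]]]

2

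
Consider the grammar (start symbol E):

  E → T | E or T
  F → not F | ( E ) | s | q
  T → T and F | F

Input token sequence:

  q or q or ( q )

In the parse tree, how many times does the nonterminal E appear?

[E [E [E [T [F q]]] or [T [F q]]] or [T [F ( [E [T [F q]]] )]]]

4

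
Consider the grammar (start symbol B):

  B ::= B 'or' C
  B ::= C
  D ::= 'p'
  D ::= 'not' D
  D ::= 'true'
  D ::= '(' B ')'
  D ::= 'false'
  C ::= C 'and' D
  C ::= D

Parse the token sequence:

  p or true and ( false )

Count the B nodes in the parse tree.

3

[B [B [C [D p]]] or [C [C [D true]] and [D ( [B [C [D false]]] )]]]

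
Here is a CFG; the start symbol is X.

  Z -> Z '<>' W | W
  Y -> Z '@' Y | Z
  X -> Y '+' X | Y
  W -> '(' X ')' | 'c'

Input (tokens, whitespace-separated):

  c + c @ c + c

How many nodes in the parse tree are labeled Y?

[X [Y [Z [W c]]] + [X [Y [Z [W c]] @ [Y [Z [W c]]]] + [X [Y [Z [W c]]]]]]

4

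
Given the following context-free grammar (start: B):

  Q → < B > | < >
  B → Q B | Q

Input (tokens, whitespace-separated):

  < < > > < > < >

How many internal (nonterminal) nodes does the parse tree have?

8

[B [Q < [B [Q < >]] >] [B [Q < >] [B [Q < >]]]]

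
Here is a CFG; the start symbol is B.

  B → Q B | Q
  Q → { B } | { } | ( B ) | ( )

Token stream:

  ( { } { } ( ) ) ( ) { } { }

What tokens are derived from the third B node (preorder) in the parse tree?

{ } ( )

[B [Q ( [B [Q { }] [B [Q { }] [B [Q ( )]]]] )] [B [Q ( )] [B [Q { }] [B [Q { }]]]]]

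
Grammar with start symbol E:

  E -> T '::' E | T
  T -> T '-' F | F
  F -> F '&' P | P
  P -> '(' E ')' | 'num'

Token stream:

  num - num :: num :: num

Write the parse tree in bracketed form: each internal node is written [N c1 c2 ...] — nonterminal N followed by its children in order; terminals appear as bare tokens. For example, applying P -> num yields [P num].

E
T :: E
T - F :: E
F - F :: E
P - F :: E
num - F :: E
num - P :: E
num - num :: E
num - num :: T :: E
num - num :: F :: E
num - num :: P :: E
num - num :: num :: E
num - num :: num :: T
num - num :: num :: F
num - num :: num :: P
num - num :: num :: num

[E [T [T [F [P num]]] - [F [P num]]] :: [E [T [F [P num]]] :: [E [T [F [P num]]]]]]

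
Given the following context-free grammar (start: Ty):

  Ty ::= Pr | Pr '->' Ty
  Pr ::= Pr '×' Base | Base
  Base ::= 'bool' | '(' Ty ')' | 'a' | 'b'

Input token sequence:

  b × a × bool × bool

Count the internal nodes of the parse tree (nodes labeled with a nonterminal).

[Ty [Pr [Pr [Pr [Pr [Base b]] × [Base a]] × [Base bool]] × [Base bool]]]

9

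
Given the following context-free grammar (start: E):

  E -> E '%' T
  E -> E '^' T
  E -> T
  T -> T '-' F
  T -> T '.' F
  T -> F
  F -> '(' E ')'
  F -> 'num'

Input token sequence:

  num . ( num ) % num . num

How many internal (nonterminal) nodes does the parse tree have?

13

[E [E [T [T [F num]] . [F ( [E [T [F num]]] )]]] % [T [T [F num]] . [F num]]]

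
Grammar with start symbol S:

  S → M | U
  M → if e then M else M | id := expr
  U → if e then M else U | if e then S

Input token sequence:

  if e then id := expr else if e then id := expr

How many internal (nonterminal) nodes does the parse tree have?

6

[S [U if e then [M id := expr] else [U if e then [S [M id := expr]]]]]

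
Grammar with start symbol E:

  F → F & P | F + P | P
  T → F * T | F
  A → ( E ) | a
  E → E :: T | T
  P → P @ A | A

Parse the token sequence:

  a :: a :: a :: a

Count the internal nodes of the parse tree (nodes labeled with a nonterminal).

[E [E [E [E [T [F [P [A a]]]]] :: [T [F [P [A a]]]]] :: [T [F [P [A a]]]]] :: [T [F [P [A a]]]]]

20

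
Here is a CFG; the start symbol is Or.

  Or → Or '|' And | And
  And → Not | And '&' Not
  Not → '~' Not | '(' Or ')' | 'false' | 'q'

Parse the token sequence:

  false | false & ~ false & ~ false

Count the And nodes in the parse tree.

4

[Or [Or [And [Not false]]] | [And [And [And [Not false]] & [Not ~ [Not false]]] & [Not ~ [Not false]]]]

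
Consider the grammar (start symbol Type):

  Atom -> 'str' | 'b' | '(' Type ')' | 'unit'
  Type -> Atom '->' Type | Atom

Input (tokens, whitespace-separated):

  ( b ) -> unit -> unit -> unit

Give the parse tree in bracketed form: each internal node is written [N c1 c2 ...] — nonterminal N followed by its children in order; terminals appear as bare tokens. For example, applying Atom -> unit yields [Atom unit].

Type
Atom -> Type
( Type ) -> Type
( Atom ) -> Type
( b ) -> Type
( b ) -> Atom -> Type
( b ) -> unit -> Type
( b ) -> unit -> Atom -> Type
( b ) -> unit -> unit -> Type
( b ) -> unit -> unit -> Atom
( b ) -> unit -> unit -> unit

[Type [Atom ( [Type [Atom b]] )] -> [Type [Atom unit] -> [Type [Atom unit] -> [Type [Atom unit]]]]]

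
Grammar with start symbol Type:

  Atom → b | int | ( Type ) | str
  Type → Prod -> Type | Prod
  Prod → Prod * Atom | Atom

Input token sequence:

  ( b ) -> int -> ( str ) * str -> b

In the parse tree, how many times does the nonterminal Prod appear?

[Type [Prod [Atom ( [Type [Prod [Atom b]]] )]] -> [Type [Prod [Atom int]] -> [Type [Prod [Prod [Atom ( [Type [Prod [Atom str]]] )]] * [Atom str]] -> [Type [Prod [Atom b]]]]]]

7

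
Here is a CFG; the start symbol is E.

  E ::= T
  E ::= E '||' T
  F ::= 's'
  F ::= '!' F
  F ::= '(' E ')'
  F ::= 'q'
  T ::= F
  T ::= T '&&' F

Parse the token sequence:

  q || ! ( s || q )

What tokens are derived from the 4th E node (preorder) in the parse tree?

s

[E [E [T [F q]]] || [T [F ! [F ( [E [E [T [F s]]] || [T [F q]]] )]]]]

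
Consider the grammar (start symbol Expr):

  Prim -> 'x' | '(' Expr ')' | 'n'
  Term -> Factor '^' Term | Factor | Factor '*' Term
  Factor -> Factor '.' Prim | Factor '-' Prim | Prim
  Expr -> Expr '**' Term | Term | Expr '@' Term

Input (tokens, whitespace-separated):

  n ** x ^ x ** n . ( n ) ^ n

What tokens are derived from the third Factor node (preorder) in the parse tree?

x

[Expr [Expr [Expr [Term [Factor [Prim n]]]] ** [Term [Factor [Prim x]] ^ [Term [Factor [Prim x]]]]] ** [Term [Factor [Factor [Prim n]] . [Prim ( [Expr [Term [Factor [Prim n]]]] )]] ^ [Term [Factor [Prim n]]]]]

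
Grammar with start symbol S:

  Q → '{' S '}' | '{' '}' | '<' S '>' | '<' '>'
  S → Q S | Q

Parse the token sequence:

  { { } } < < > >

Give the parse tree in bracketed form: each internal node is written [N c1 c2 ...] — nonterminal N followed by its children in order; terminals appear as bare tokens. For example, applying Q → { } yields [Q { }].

[S [Q { [S [Q { }]] }] [S [Q < [S [Q < >]] >]]]

S
Q S
{ S } S
{ Q } S
{ { } } S
{ { } } Q
{ { } } < S >
{ { } } < Q >
{ { } } < < > >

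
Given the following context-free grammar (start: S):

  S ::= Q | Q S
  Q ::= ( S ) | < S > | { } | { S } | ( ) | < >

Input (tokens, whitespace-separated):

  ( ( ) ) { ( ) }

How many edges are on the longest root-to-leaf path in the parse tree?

[S [Q ( [S [Q ( )]] )] [S [Q { [S [Q ( )]] }]]]

5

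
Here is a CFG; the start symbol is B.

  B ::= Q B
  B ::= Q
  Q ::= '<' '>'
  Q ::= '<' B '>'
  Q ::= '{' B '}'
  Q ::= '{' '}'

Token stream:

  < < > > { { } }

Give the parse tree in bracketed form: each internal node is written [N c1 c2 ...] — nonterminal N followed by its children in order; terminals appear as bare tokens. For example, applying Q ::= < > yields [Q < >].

[B [Q < [B [Q < >]] >] [B [Q { [B [Q { }]] }]]]

B
Q B
< B > B
< Q > B
< < > > B
< < > > Q
< < > > { B }
< < > > { Q }
< < > > { { } }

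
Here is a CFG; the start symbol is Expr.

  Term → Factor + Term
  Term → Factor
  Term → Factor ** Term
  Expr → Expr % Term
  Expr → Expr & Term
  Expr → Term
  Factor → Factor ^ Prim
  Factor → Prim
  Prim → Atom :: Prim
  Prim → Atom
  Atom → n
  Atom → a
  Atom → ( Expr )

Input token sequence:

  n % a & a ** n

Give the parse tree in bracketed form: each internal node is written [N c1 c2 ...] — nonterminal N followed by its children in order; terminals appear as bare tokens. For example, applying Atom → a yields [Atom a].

Expr
Expr & Term
Expr % Term & Term
Term % Term & Term
Factor % Term & Term
Prim % Term & Term
Atom % Term & Term
n % Term & Term
n % Factor & Term
n % Prim & Term
n % Atom & Term
n % a & Term
n % a & Factor ** Term
n % a & Prim ** Term
n % a & Atom ** Term
n % a & a ** Term
n % a & a ** Factor
n % a & a ** Prim
n % a & a ** Atom
n % a & a ** n

[Expr [Expr [Expr [Term [Factor [Prim [Atom n]]]]] % [Term [Factor [Prim [Atom a]]]]] & [Term [Factor [Prim [Atom a]]] ** [Term [Factor [Prim [Atom n]]]]]]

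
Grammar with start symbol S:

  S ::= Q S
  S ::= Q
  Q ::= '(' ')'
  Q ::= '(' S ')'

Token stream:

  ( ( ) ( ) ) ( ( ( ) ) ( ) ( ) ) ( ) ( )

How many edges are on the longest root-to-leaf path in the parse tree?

[S [Q ( [S [Q ( )] [S [Q ( )]]] )] [S [Q ( [S [Q ( [S [Q ( )]] )] [S [Q ( )] [S [Q ( )]]]] )] [S [Q ( )] [S [Q ( )]]]]]

7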